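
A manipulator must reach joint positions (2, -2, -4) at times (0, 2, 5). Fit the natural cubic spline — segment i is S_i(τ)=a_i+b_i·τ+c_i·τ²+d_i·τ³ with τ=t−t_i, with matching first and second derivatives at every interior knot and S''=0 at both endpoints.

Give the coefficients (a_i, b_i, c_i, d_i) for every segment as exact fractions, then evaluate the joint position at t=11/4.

Δ: Δ0=-2, Δ1=-2/3
row 1: diag=10, rhs=8; c'=3/10, d'=4/5
back: M1=4/5
M: M0=0, M1=4/5, M2=0
seg 0: a=2, c=M0/2=0, d=(M1−M0)/(6·2)=1/15, b=Δ0−h0·(2M0+M1)/6=-34/15
seg 1: a=-2, c=M1/2=2/5, d=(M2−M1)/(6·3)=-2/45, b=Δ1−h1·(2M1+M2)/6=-22/15
t_q=11/4 → seg 1, τ=3/4; S=-2+-22/15·τ+2/5·τ²+-2/45·τ³=-463/160

  seg 0: a=2 b=-34/15 c=0 d=1/15
  seg 1: a=-2 b=-22/15 c=2/5 d=-2/45
S(11/4) = -463/160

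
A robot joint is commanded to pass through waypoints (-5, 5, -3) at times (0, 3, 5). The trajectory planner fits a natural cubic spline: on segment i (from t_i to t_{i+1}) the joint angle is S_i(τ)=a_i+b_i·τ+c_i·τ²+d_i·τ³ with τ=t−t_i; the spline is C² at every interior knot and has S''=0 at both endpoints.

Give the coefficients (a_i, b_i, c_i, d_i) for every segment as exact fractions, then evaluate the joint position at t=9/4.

  seg 0: a=-5 b=83/15 c=0 d=-11/45
  seg 1: a=5 b=-16/15 c=-11/5 d=11/30
S(9/4) = 1493/320

Δ: Δ0=10/3, Δ1=-4
row 1: diag=10, rhs=-44; c'=1/5, d'=-22/5
back: M1=-22/5
M: M0=0, M1=-22/5, M2=0
seg 0: a=-5, c=M0/2=0, d=(M1−M0)/(6·3)=-11/45, b=Δ0−h0·(2M0+M1)/6=83/15
seg 1: a=5, c=M1/2=-11/5, d=(M2−M1)/(6·2)=11/30, b=Δ1−h1·(2M1+M2)/6=-16/15
t_q=9/4 → seg 0, τ=9/4; S=-5+83/15·τ+0·τ²+-11/45·τ³=1493/320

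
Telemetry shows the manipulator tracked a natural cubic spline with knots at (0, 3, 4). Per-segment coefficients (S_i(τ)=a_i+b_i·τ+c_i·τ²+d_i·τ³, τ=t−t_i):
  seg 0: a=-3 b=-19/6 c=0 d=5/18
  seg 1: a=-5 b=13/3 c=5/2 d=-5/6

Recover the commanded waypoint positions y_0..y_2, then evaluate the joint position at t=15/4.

y_0=-3 y_1=-5 y_2=1
S(15/4) = -89/128

y_0 = S_0(0) = a_0 = -3
y_1 = S_1(0) = a_1 = -5
y_2 = S_1(1) = 1
t_q=15/4 is in segment 1 (τ=3/4); S_1(τ)=-89/128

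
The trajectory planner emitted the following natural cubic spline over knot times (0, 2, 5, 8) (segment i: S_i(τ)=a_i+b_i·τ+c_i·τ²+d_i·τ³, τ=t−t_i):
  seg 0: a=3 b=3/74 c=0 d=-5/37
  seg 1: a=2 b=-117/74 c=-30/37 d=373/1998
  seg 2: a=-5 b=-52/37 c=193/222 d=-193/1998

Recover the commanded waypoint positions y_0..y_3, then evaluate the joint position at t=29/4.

y_0=3 y_1=2 y_2=-5 y_3=-4
S(29/4) = -23023/4736

y_0 = S_0(0) = a_0 = 3
y_1 = S_1(0) = a_1 = 2
y_2 = S_2(0) = a_2 = -5
y_3 = S_2(3) = -4
t_q=29/4 is in segment 2 (τ=9/4); S_2(τ)=-23023/4736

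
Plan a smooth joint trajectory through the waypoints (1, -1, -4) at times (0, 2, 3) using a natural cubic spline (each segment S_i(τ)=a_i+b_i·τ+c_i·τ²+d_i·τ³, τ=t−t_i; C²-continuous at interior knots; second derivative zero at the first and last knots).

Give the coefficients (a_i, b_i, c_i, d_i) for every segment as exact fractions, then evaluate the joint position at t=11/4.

Δ: Δ0=-1, Δ1=-3
row 1: diag=6, rhs=-12; c'=1/6, d'=-2
back: M1=-2
M: M0=0, M1=-2, M2=0
seg 0: a=1, c=M0/2=0, d=(M1−M0)/(6·2)=-1/6, b=Δ0−h0·(2M0+M1)/6=-1/3
seg 1: a=-1, c=M1/2=-1, d=(M2−M1)/(6·1)=1/3, b=Δ1−h1·(2M1+M2)/6=-7/3
t_q=11/4 → seg 1, τ=3/4; S=-1+-7/3·τ+-1·τ²+1/3·τ³=-203/64

  seg 0: a=1 b=-1/3 c=0 d=-1/6
  seg 1: a=-1 b=-7/3 c=-1 d=1/3
S(11/4) = -203/64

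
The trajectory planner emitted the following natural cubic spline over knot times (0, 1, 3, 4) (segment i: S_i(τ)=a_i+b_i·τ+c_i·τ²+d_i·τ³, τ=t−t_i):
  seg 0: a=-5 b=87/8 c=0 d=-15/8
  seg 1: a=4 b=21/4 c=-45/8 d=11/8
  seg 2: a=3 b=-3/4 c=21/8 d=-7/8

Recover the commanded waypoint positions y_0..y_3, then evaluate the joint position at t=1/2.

y_0 = S_0(0) = a_0 = -5
y_1 = S_1(0) = a_1 = 4
y_2 = S_2(0) = a_2 = 3
y_3 = S_2(1) = 4
t_q=1/2 is in segment 0 (τ=1/2); S_0(τ)=13/64

y_0=-5 y_1=4 y_2=3 y_3=4
S(1/2) = 13/64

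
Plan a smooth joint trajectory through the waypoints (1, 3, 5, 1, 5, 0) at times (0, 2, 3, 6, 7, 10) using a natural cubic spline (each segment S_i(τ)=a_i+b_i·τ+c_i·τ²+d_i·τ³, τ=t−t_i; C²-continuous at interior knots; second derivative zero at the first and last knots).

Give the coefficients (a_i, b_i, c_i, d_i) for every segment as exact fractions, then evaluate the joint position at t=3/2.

  seg 0: a=1 b=955/2529 c=0 d=787/5058
  seg 1: a=3 b=5677/2529 c=787/843 d=-2980/2529
  seg 2: a=5 b=1459/2529 c=-731/281 d=14906/22761
  seg 3: a=1 b=6703/2529 c=8327/2529 d=-546/281
  seg 4: a=5 b=8615/2529 c=-6415/2529 d=6415/22761
S(3/2) = 28211/13488

Δ: Δ0=1, Δ1=2, Δ2=-4/3, Δ3=4, Δ4=-5/3
row 1: diag=6, rhs=6; c'=1/6, d'=1
row 2: denom=8−1·1/6=47/6; d'=(-20−1·1)/(47/6)=-126/47
row 3: denom=8−3·18/47=322/47; d'=(32−3·-126/47)/(322/47)=941/161
row 4: denom=8−1·47/322=2529/322; d'=(-34−1·941/161)/(2529/322)=-12830/2529
back: M4=-12830/2529
back: M3=941/161−47/322·-12830/2529=16654/2529
back: M2=-126/47−18/47·16654/2529=-1462/281
back: M1=1−1/6·-1462/281=1574/843
M: M0=0, M1=1574/843, M2=-1462/281, M3=16654/2529, M4=-12830/2529, M5=0
seg 0: a=1, c=M0/2=0, d=(M1−M0)/(6·2)=787/5058, b=Δ0−h0·(2M0+M1)/6=955/2529
seg 1: a=3, c=M1/2=787/843, d=(M2−M1)/(6·1)=-2980/2529, b=Δ1−h1·(2M1+M2)/6=5677/2529
seg 2: a=5, c=M2/2=-731/281, d=(M3−M2)/(6·3)=14906/22761, b=Δ2−h2·(2M2+M3)/6=1459/2529
seg 3: a=1, c=M3/2=8327/2529, d=(M4−M3)/(6·1)=-546/281, b=Δ3−h3·(2M3+M4)/6=6703/2529
seg 4: a=5, c=M4/2=-6415/2529, d=(M5−M4)/(6·3)=6415/22761, b=Δ4−h4·(2M4+M5)/6=8615/2529
t_q=3/2 → seg 0, τ=3/2; S=1+955/2529·τ+0·τ²+787/5058·τ³=28211/13488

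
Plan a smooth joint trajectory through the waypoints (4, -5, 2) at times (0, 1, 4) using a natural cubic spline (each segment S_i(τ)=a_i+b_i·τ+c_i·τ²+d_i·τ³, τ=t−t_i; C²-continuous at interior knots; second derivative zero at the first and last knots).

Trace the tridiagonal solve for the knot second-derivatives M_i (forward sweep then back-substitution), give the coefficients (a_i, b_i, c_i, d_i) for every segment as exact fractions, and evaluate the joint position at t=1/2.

  seg 0: a=4 b=-125/12 c=0 d=17/12
  seg 1: a=-5 b=-37/6 c=17/4 d=-17/36
S(1/2) = -33/32

Δ: Δ0=-9, Δ1=7/3
row 1: diag=8, rhs=68; c'=3/8, d'=17/2
back: M1=17/2
M: M0=0, M1=17/2, M2=0
seg 0: a=4, c=M0/2=0, d=(M1−M0)/(6·1)=17/12, b=Δ0−h0·(2M0+M1)/6=-125/12
seg 1: a=-5, c=M1/2=17/4, d=(M2−M1)/(6·3)=-17/36, b=Δ1−h1·(2M1+M2)/6=-37/6
t_q=1/2 → seg 0, τ=1/2; S=4+-125/12·τ+0·τ²+17/12·τ³=-33/32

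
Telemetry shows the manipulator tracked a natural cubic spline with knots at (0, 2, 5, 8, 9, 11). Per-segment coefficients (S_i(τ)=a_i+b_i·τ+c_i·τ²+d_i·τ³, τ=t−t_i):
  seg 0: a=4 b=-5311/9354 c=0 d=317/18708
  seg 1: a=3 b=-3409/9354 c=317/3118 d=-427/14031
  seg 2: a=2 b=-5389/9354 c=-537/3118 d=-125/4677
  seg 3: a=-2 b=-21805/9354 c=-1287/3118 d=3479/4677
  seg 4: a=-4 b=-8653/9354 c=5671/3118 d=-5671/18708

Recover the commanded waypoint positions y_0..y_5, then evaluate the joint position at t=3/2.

y_0 = S_0(0) = a_0 = 4
y_1 = S_1(0) = a_1 = 3
y_2 = S_2(0) = a_2 = 2
y_3 = S_3(0) = a_3 = -2
y_4 = S_4(0) = a_4 = -4
y_5 = S_4(2) = -1
t_q=3/2 is in segment 0 (τ=3/2); S_0(τ)=159917/49888

y_0=4 y_1=3 y_2=2 y_3=-2 y_4=-4 y_5=-1
S(3/2) = 159917/49888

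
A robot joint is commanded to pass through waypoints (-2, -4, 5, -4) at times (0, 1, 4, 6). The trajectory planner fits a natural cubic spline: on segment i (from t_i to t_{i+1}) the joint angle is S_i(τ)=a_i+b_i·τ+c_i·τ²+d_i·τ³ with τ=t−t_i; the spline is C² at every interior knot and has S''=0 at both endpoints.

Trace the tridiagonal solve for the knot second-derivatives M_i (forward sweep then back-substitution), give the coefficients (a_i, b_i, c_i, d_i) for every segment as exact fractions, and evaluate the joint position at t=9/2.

  seg 0: a=-2 b=-429/142 c=0 d=145/142
  seg 1: a=-4 b=3/71 c=435/142 d=-295/426
  seg 2: a=5 b=-39/142 c=-225/71 d=75/142
S(9/2) = 4699/1136

Δ: Δ0=-2, Δ1=3, Δ2=-9/2
row 1: diag=8, rhs=30; c'=3/8, d'=15/4
row 2: denom=10−3·3/8=71/8; d'=(-45−3·15/4)/(71/8)=-450/71
back: M2=-450/71
back: M1=15/4−3/8·-450/71=435/71
M: M0=0, M1=435/71, M2=-450/71, M3=0
seg 0: a=-2, c=M0/2=0, d=(M1−M0)/(6·1)=145/142, b=Δ0−h0·(2M0+M1)/6=-429/142
seg 1: a=-4, c=M1/2=435/142, d=(M2−M1)/(6·3)=-295/426, b=Δ1−h1·(2M1+M2)/6=3/71
seg 2: a=5, c=M2/2=-225/71, d=(M3−M2)/(6·2)=75/142, b=Δ2−h2·(2M2+M3)/6=-39/142
t_q=9/2 → seg 2, τ=1/2; S=5+-39/142·τ+-225/71·τ²+75/142·τ³=4699/1136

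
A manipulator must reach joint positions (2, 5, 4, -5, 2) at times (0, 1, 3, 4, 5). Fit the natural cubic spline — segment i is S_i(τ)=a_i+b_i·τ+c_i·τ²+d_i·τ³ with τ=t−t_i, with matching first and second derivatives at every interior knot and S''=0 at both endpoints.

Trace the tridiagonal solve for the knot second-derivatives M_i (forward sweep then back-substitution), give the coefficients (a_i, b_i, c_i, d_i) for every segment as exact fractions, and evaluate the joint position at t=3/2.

Δ: Δ0=3, Δ1=-1/2, Δ2=-9, Δ3=7
row 1: diag=6, rhs=-21; c'=1/3, d'=-7/2
row 2: denom=6−2·1/3=16/3; d'=(-51−2·-7/2)/(16/3)=-33/4
row 3: denom=4−1·3/16=61/16; d'=(96−1·-33/4)/(61/16)=1668/61
back: M3=1668/61
back: M2=-33/4−3/16·1668/61=-816/61
back: M1=-7/2−1/3·-816/61=117/122
M: M0=0, M1=117/122, M2=-816/61, M3=1668/61, M4=0
seg 0: a=2, c=M0/2=0, d=(M1−M0)/(6·1)=39/244, b=Δ0−h0·(2M0+M1)/6=693/244
seg 1: a=5, c=M1/2=117/244, d=(M2−M1)/(6·2)=-583/488, b=Δ1−h1·(2M1+M2)/6=405/122
seg 2: a=4, c=M2/2=-408/61, d=(M3−M2)/(6·1)=414/61, b=Δ2−h2·(2M2+M3)/6=-555/61
seg 3: a=-5, c=M3/2=834/61, d=(M4−M3)/(6·1)=-278/61, b=Δ3−h3·(2M3+M4)/6=-129/61
t_q=3/2 → seg 1, τ=1/2; S=5+405/122·τ+117/244·τ²+-583/488·τ³=25885/3904

  seg 0: a=2 b=693/244 c=0 d=39/244
  seg 1: a=5 b=405/122 c=117/244 d=-583/488
  seg 2: a=4 b=-555/61 c=-408/61 d=414/61
  seg 3: a=-5 b=-129/61 c=834/61 d=-278/61
S(3/2) = 25885/3904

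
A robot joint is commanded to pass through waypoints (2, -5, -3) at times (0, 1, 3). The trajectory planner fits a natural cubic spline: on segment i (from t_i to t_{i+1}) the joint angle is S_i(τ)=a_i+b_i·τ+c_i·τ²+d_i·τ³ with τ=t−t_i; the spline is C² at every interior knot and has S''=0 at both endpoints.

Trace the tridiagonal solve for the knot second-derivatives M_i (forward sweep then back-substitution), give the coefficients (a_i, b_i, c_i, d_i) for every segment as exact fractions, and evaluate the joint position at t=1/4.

Δ: Δ0=-7, Δ1=1
row 1: diag=6, rhs=48; c'=1/3, d'=8
back: M1=8
M: M0=0, M1=8, M2=0
seg 0: a=2, c=M0/2=0, d=(M1−M0)/(6·1)=4/3, b=Δ0−h0·(2M0+M1)/6=-25/3
seg 1: a=-5, c=M1/2=4, d=(M2−M1)/(6·2)=-2/3, b=Δ1−h1·(2M1+M2)/6=-13/3
t_q=1/4 → seg 0, τ=1/4; S=2+-25/3·τ+0·τ²+4/3·τ³=-1/16

  seg 0: a=2 b=-25/3 c=0 d=4/3
  seg 1: a=-5 b=-13/3 c=4 d=-2/3
S(1/4) = -1/16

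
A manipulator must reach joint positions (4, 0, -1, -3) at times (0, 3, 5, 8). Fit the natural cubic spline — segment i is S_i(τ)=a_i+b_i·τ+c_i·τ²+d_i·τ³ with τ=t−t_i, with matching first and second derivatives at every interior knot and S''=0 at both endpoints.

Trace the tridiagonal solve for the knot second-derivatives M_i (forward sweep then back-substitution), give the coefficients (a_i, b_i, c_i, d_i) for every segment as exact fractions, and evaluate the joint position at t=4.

  seg 0: a=4 b=-77/48 c=0 d=13/432
  seg 1: a=0 b=-19/24 c=13/48 d=-1/16
  seg 2: a=-1 b=-11/24 c=-5/48 d=5/432
S(4) = -7/12

Δ: Δ0=-4/3, Δ1=-1/2, Δ2=-2/3
row 1: diag=10, rhs=5; c'=1/5, d'=1/2
row 2: denom=10−2·1/5=48/5; d'=(-1−2·1/2)/(48/5)=-5/24
back: M2=-5/24
back: M1=1/2−1/5·-5/24=13/24
M: M0=0, M1=13/24, M2=-5/24, M3=0
seg 0: a=4, c=M0/2=0, d=(M1−M0)/(6·3)=13/432, b=Δ0−h0·(2M0+M1)/6=-77/48
seg 1: a=0, c=M1/2=13/48, d=(M2−M1)/(6·2)=-1/16, b=Δ1−h1·(2M1+M2)/6=-19/24
seg 2: a=-1, c=M2/2=-5/48, d=(M3−M2)/(6·3)=5/432, b=Δ2−h2·(2M2+M3)/6=-11/24
t_q=4 → seg 1, τ=1; S=0+-19/24·τ+13/48·τ²+-1/16·τ³=-7/12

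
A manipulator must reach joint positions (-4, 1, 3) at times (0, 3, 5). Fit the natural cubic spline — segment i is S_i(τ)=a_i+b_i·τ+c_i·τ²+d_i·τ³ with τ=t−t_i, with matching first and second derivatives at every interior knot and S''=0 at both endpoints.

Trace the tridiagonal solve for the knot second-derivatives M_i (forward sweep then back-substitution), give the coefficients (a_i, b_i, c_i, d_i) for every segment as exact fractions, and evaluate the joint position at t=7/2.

Δ: Δ0=5/3, Δ1=1
row 1: diag=10, rhs=-4; c'=1/5, d'=-2/5
back: M1=-2/5
M: M0=0, M1=-2/5, M2=0
seg 0: a=-4, c=M0/2=0, d=(M1−M0)/(6·3)=-1/45, b=Δ0−h0·(2M0+M1)/6=28/15
seg 1: a=1, c=M1/2=-1/5, d=(M2−M1)/(6·2)=1/30, b=Δ1−h1·(2M1+M2)/6=19/15
t_q=7/2 → seg 1, τ=1/2; S=1+19/15·τ+-1/5·τ²+1/30·τ³=127/80

  seg 0: a=-4 b=28/15 c=0 d=-1/45
  seg 1: a=1 b=19/15 c=-1/5 d=1/30
S(7/2) = 127/80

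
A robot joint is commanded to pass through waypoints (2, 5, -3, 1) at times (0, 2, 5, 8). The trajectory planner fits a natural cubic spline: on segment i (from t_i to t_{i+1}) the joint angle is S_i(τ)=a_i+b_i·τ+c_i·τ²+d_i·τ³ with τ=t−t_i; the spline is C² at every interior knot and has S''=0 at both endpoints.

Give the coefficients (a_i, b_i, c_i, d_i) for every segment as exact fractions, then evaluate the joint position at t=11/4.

Δ: Δ0=3/2, Δ1=-8/3, Δ2=4/3
row 1: diag=10, rhs=-25; c'=3/10, d'=-5/2
row 2: denom=12−3·3/10=111/10; d'=(24−3·-5/2)/(111/10)=105/37
back: M2=105/37
back: M1=-5/2−3/10·105/37=-124/37
M: M0=0, M1=-124/37, M2=105/37, M3=0
seg 0: a=2, c=M0/2=0, d=(M1−M0)/(6·2)=-31/111, b=Δ0−h0·(2M0+M1)/6=581/222
seg 1: a=5, c=M1/2=-62/37, d=(M2−M1)/(6·3)=229/666, b=Δ1−h1·(2M1+M2)/6=-163/222
seg 2: a=-3, c=M2/2=105/74, d=(M3−M2)/(6·3)=-35/222, b=Δ2−h2·(2M2+M3)/6=-167/111
t_q=11/4 → seg 1, τ=3/4; S=5+-163/222·τ+-62/37·τ²+229/666·τ³=17295/4736

  seg 0: a=2 b=581/222 c=0 d=-31/111
  seg 1: a=5 b=-163/222 c=-62/37 d=229/666
  seg 2: a=-3 b=-167/111 c=105/74 d=-35/222
S(11/4) = 17295/4736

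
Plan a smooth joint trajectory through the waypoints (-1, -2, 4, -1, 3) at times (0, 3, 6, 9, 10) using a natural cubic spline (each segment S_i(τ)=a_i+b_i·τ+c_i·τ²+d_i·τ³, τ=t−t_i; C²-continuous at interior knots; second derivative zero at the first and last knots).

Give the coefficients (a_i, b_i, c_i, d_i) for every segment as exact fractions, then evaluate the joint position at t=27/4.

  seg 0: a=-1 b=-25/18 c=0 d=19/162
  seg 1: a=-2 b=16/9 c=19/18 d=-53/162
  seg 2: a=4 b=-13/18 c=-17/9 d=85/162
  seg 3: a=-1 b=19/9 c=17/6 d=-17/18
S(27/4) = 335/128

Δ: Δ0=-1/3, Δ1=2, Δ2=-5/3, Δ3=4
row 1: diag=12, rhs=14; c'=1/4, d'=7/6
row 2: denom=12−3·1/4=45/4; d'=(-22−3·7/6)/(45/4)=-34/15
row 3: denom=8−3·4/15=36/5; d'=(34−3·-34/15)/(36/5)=17/3
back: M3=17/3
back: M2=-34/15−4/15·17/3=-34/9
back: M1=7/6−1/4·-34/9=19/9
M: M0=0, M1=19/9, M2=-34/9, M3=17/3, M4=0
seg 0: a=-1, c=M0/2=0, d=(M1−M0)/(6·3)=19/162, b=Δ0−h0·(2M0+M1)/6=-25/18
seg 1: a=-2, c=M1/2=19/18, d=(M2−M1)/(6·3)=-53/162, b=Δ1−h1·(2M1+M2)/6=16/9
seg 2: a=4, c=M2/2=-17/9, d=(M3−M2)/(6·3)=85/162, b=Δ2−h2·(2M2+M3)/6=-13/18
seg 3: a=-1, c=M3/2=17/6, d=(M4−M3)/(6·1)=-17/18, b=Δ3−h3·(2M3+M4)/6=19/9
t_q=27/4 → seg 2, τ=3/4; S=4+-13/18·τ+-17/9·τ²+85/162·τ³=335/128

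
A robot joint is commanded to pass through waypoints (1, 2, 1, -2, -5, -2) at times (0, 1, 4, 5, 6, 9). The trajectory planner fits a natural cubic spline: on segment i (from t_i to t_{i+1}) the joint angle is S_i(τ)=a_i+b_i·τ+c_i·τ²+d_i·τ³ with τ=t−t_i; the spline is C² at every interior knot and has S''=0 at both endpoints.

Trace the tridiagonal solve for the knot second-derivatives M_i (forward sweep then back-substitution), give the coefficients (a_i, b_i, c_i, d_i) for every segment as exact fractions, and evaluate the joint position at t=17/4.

Δ: Δ0=1, Δ1=-1/3, Δ2=-3, Δ3=-3, Δ4=1
row 1: diag=8, rhs=-8; c'=3/8, d'=-1
row 2: denom=8−3·3/8=55/8; d'=(-16−3·-1)/(55/8)=-104/55
row 3: denom=4−1·8/55=212/55; d'=(0−1·-104/55)/(212/55)=26/53
row 4: denom=8−1·55/212=1641/212; d'=(24−1·26/53)/(1641/212)=4984/1641
back: M4=4984/1641
back: M3=26/53−55/212·4984/1641=-488/1641
back: M2=-104/55−8/55·-488/1641=-3032/1641
back: M1=-1−3/8·-3032/1641=-168/547
M: M0=0, M1=-168/547, M2=-3032/1641, M3=-488/1641, M4=4984/1641, M5=0
seg 0: a=1, c=M0/2=0, d=(M1−M0)/(6·1)=-28/547, b=Δ0−h0·(2M0+M1)/6=575/547
seg 1: a=2, c=M1/2=-84/547, d=(M2−M1)/(6·3)=-1264/14769, b=Δ1−h1·(2M1+M2)/6=491/547
seg 2: a=1, c=M2/2=-1516/1641, d=(M3−M2)/(6·1)=424/1641, b=Δ2−h2·(2M2+M3)/6=-1277/547
seg 3: a=-2, c=M3/2=-244/1641, d=(M4−M3)/(6·1)=304/547, b=Δ3−h3·(2M3+M4)/6=-5591/1641
seg 4: a=-5, c=M4/2=2492/1641, d=(M5−M4)/(6·3)=-2492/14769, b=Δ4−h4·(2M4+M5)/6=-3343/1641
t_q=17/4 → seg 2, τ=1/4; S=1+-1277/547·τ+-1516/1641·τ²+424/1641·τ³=1587/4376

  seg 0: a=1 b=575/547 c=0 d=-28/547
  seg 1: a=2 b=491/547 c=-84/547 d=-1264/14769
  seg 2: a=1 b=-1277/547 c=-1516/1641 d=424/1641
  seg 3: a=-2 b=-5591/1641 c=-244/1641 d=304/547
  seg 4: a=-5 b=-3343/1641 c=2492/1641 d=-2492/14769
S(17/4) = 1587/4376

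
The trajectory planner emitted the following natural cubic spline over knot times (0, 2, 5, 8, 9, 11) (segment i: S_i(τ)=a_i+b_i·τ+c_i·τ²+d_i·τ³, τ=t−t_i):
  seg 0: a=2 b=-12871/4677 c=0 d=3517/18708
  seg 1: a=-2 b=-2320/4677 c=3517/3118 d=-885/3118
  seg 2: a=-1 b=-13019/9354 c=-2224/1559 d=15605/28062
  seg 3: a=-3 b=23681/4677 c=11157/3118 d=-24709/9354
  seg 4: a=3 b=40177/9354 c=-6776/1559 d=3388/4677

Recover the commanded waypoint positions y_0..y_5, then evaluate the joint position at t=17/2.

y_0 = S_0(0) = a_0 = 2
y_1 = S_1(0) = a_1 = -2
y_2 = S_2(0) = a_2 = -1
y_3 = S_3(0) = a_3 = -3
y_4 = S_4(0) = a_4 = 3
y_5 = S_4(2) = 0
t_q=17/2 is in segment 3 (τ=1/2); S_3(τ)=2395/24944

y_0=2 y_1=-2 y_2=-1 y_3=-3 y_4=3 y_5=0
S(17/2) = 2395/24944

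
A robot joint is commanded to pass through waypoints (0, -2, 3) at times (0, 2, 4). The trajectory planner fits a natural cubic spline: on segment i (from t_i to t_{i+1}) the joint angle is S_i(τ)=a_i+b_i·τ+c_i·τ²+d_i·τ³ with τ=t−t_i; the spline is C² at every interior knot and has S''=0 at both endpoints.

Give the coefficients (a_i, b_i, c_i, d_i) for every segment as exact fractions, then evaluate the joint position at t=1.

  seg 0: a=0 b=-15/8 c=0 d=7/32
  seg 1: a=-2 b=3/4 c=21/16 d=-7/32
S(1) = -53/32

Δ: Δ0=-1, Δ1=5/2
row 1: diag=8, rhs=21; c'=1/4, d'=21/8
back: M1=21/8
M: M0=0, M1=21/8, M2=0
seg 0: a=0, c=M0/2=0, d=(M1−M0)/(6·2)=7/32, b=Δ0−h0·(2M0+M1)/6=-15/8
seg 1: a=-2, c=M1/2=21/16, d=(M2−M1)/(6·2)=-7/32, b=Δ1−h1·(2M1+M2)/6=3/4
t_q=1 → seg 0, τ=1; S=0+-15/8·τ+0·τ²+7/32·τ³=-53/32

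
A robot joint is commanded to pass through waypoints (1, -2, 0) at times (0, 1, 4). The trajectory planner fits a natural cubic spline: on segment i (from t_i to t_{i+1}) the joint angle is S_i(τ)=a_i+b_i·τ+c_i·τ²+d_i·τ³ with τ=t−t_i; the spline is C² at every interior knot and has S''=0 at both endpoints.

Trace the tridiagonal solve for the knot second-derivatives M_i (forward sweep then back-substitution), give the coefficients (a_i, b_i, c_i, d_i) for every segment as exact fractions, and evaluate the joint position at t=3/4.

Δ: Δ0=-3, Δ1=2/3
row 1: diag=8, rhs=22; c'=3/8, d'=11/4
back: M1=11/4
M: M0=0, M1=11/4, M2=0
seg 0: a=1, c=M0/2=0, d=(M1−M0)/(6·1)=11/24, b=Δ0−h0·(2M0+M1)/6=-83/24
seg 1: a=-2, c=M1/2=11/8, d=(M2−M1)/(6·3)=-11/72, b=Δ1−h1·(2M1+M2)/6=-25/12
t_q=3/4 → seg 0, τ=3/4; S=1+-83/24·τ+0·τ²+11/24·τ³=-717/512

  seg 0: a=1 b=-83/24 c=0 d=11/24
  seg 1: a=-2 b=-25/12 c=11/8 d=-11/72
S(3/4) = -717/512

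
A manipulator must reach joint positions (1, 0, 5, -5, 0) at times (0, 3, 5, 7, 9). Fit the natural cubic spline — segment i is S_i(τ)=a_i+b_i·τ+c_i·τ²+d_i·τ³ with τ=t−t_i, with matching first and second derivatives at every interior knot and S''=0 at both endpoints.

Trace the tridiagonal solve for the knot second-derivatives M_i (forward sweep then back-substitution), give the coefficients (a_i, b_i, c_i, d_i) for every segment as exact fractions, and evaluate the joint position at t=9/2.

Δ: Δ0=-1/3, Δ1=5/2, Δ2=-5, Δ3=5/2
row 1: diag=10, rhs=17; c'=1/5, d'=17/10
row 2: denom=8−2·1/5=38/5; d'=(-45−2·17/10)/(38/5)=-121/19
row 3: denom=8−2·5/19=142/19; d'=(45−2·-121/19)/(142/19)=1097/142
back: M3=1097/142
back: M2=-121/19−5/19·1097/142=-1193/142
back: M1=17/10−1/5·-1193/142=240/71
M: M0=0, M1=240/71, M2=-1193/142, M3=1097/142, M4=0
seg 0: a=1, c=M0/2=0, d=(M1−M0)/(6·3)=40/213, b=Δ0−h0·(2M0+M1)/6=-431/213
seg 1: a=0, c=M1/2=120/71, d=(M2−M1)/(6·2)=-1673/1704, b=Δ1−h1·(2M1+M2)/6=649/213
seg 2: a=5, c=M2/2=-1193/284, d=(M3−M2)/(6·2)=1145/852, b=Δ2−h2·(2M2+M3)/6=-841/426
seg 3: a=-5, c=M3/2=1097/284, d=(M4−M3)/(6·2)=-1097/1704, b=Δ3−h3·(2M3+M4)/6=-1129/426
t_q=9/2 → seg 1, τ=3/2; S=0+649/213·τ+120/71·τ²+-1673/1704·τ³=22991/4544

  seg 0: a=1 b=-431/213 c=0 d=40/213
  seg 1: a=0 b=649/213 c=120/71 d=-1673/1704
  seg 2: a=5 b=-841/426 c=-1193/284 d=1145/852
  seg 3: a=-5 b=-1129/426 c=1097/284 d=-1097/1704
S(9/2) = 22991/4544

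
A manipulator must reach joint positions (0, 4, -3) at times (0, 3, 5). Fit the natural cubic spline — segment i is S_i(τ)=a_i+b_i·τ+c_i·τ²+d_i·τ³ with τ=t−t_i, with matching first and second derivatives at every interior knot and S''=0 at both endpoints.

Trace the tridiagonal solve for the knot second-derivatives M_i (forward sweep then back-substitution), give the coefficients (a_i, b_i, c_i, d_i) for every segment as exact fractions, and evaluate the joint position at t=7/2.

Δ: Δ0=4/3, Δ1=-7/2
row 1: diag=10, rhs=-29; c'=1/5, d'=-29/10
back: M1=-29/10
M: M0=0, M1=-29/10, M2=0
seg 0: a=0, c=M0/2=0, d=(M1−M0)/(6·3)=-29/180, b=Δ0−h0·(2M0+M1)/6=167/60
seg 1: a=4, c=M1/2=-29/20, d=(M2−M1)/(6·2)=29/120, b=Δ1−h1·(2M1+M2)/6=-47/30
t_q=7/2 → seg 1, τ=1/2; S=4+-47/30·τ+-29/20·τ²+29/120·τ³=923/320

  seg 0: a=0 b=167/60 c=0 d=-29/180
  seg 1: a=4 b=-47/30 c=-29/20 d=29/120
S(7/2) = 923/320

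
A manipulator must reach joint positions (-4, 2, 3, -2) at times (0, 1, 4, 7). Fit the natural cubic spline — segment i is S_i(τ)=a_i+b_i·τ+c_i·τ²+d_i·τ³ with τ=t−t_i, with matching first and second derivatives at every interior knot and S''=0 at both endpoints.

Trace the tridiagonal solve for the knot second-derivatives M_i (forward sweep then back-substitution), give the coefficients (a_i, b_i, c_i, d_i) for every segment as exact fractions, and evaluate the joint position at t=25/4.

Δ: Δ0=6, Δ1=1/3, Δ2=-5/3
row 1: diag=8, rhs=-34; c'=3/8, d'=-17/4
row 2: denom=12−3·3/8=87/8; d'=(-12−3·-17/4)/(87/8)=2/29
back: M2=2/29
back: M1=-17/4−3/8·2/29=-124/29
M: M0=0, M1=-124/29, M2=2/29, M3=0
seg 0: a=-4, c=M0/2=0, d=(M1−M0)/(6·1)=-62/87, b=Δ0−h0·(2M0+M1)/6=584/87
seg 1: a=2, c=M1/2=-62/29, d=(M2−M1)/(6·3)=7/29, b=Δ1−h1·(2M1+M2)/6=398/87
seg 2: a=3, c=M2/2=1/29, d=(M3−M2)/(6·3)=-1/261, b=Δ2−h2·(2M2+M3)/6=-151/87
t_q=25/4 → seg 2, τ=9/4; S=3+-151/87·τ+1/29·τ²+-1/261·τ³=-1437/1856

  seg 0: a=-4 b=584/87 c=0 d=-62/87
  seg 1: a=2 b=398/87 c=-62/29 d=7/29
  seg 2: a=3 b=-151/87 c=1/29 d=-1/261
S(25/4) = -1437/1856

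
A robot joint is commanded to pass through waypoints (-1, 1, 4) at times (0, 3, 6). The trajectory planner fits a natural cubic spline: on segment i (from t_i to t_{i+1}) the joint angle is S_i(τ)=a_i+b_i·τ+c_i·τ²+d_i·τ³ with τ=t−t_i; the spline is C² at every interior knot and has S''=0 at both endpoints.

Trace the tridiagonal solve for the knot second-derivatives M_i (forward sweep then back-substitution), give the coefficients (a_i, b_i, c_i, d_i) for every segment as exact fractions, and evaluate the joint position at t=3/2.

Δ: Δ0=2/3, Δ1=1
row 1: diag=12, rhs=2; c'=1/4, d'=1/6
back: M1=1/6
M: M0=0, M1=1/6, M2=0
seg 0: a=-1, c=M0/2=0, d=(M1−M0)/(6·3)=1/108, b=Δ0−h0·(2M0+M1)/6=7/12
seg 1: a=1, c=M1/2=1/12, d=(M2−M1)/(6·3)=-1/108, b=Δ1−h1·(2M1+M2)/6=5/6
t_q=3/2 → seg 0, τ=3/2; S=-1+7/12·τ+0·τ²+1/108·τ³=-3/32

  seg 0: a=-1 b=7/12 c=0 d=1/108
  seg 1: a=1 b=5/6 c=1/12 d=-1/108
S(3/2) = -3/32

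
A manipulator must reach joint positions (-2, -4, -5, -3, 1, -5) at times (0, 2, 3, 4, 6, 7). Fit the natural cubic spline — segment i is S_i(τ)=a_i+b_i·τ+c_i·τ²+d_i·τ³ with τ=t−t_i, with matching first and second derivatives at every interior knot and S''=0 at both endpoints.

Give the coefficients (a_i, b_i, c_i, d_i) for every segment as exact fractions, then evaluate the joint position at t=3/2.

Δ: Δ0=-1, Δ1=-1, Δ2=2, Δ3=2, Δ4=-6
row 1: diag=6, rhs=0; c'=1/6, d'=0
row 2: denom=4−1·1/6=23/6; d'=(18−1·0)/(23/6)=108/23
row 3: denom=6−1·6/23=132/23; d'=(0−1·108/23)/(132/23)=-9/11
row 4: denom=6−2·23/66=175/33; d'=(-48−2·-9/11)/(175/33)=-306/35
back: M4=-306/35
back: M3=-9/11−23/66·-306/35=78/35
back: M2=108/23−6/23·78/35=144/35
back: M1=0−1/6·144/35=-24/35
M: M0=0, M1=-24/35, M2=144/35, M3=78/35, M4=-306/35, M5=0
seg 0: a=-2, c=M0/2=0, d=(M1−M0)/(6·2)=-2/35, b=Δ0−h0·(2M0+M1)/6=-27/35
seg 1: a=-4, c=M1/2=-12/35, d=(M2−M1)/(6·1)=4/5, b=Δ1−h1·(2M1+M2)/6=-51/35
seg 2: a=-5, c=M2/2=72/35, d=(M3−M2)/(6·1)=-11/35, b=Δ2−h2·(2M2+M3)/6=9/35
seg 3: a=-3, c=M3/2=39/35, d=(M4−M3)/(6·2)=-32/35, b=Δ3−h3·(2M3+M4)/6=24/7
seg 4: a=1, c=M4/2=-153/35, d=(M5−M4)/(6·1)=51/35, b=Δ4−h4·(2M4+M5)/6=-108/35
t_q=3/2 → seg 0, τ=3/2; S=-2+-27/35·τ+0·τ²+-2/35·τ³=-67/20

  seg 0: a=-2 b=-27/35 c=0 d=-2/35
  seg 1: a=-4 b=-51/35 c=-12/35 d=4/5
  seg 2: a=-5 b=9/35 c=72/35 d=-11/35
  seg 3: a=-3 b=24/7 c=39/35 d=-32/35
  seg 4: a=1 b=-108/35 c=-153/35 d=51/35
S(3/2) = -67/20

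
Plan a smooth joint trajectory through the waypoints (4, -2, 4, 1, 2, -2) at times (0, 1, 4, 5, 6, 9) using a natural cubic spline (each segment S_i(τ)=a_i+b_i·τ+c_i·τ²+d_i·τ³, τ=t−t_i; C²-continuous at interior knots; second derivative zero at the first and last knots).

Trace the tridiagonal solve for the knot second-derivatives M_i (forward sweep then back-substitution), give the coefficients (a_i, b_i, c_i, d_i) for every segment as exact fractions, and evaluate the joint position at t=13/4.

Δ: Δ0=-6, Δ1=2, Δ2=-3, Δ3=1, Δ4=-4/3
row 1: diag=8, rhs=48; c'=3/8, d'=6
row 2: denom=8−3·3/8=55/8; d'=(-30−3·6)/(55/8)=-384/55
row 3: denom=4−1·8/55=212/55; d'=(24−1·-384/55)/(212/55)=426/53
row 4: denom=8−1·55/212=1641/212; d'=(-14−1·426/53)/(1641/212)=-4672/1641
back: M4=-4672/1641
back: M3=426/53−55/212·-4672/1641=14402/1641
back: M2=-384/55−8/55·14402/1641=-13552/1641
back: M1=6−3/8·-13552/1641=4976/547
M: M0=0, M1=4976/547, M2=-13552/1641, M3=14402/1641, M4=-4672/1641, M5=0
seg 0: a=4, c=M0/2=0, d=(M1−M0)/(6·1)=2488/1641, b=Δ0−h0·(2M0+M1)/6=-12334/1641
seg 1: a=-2, c=M1/2=2488/547, d=(M2−M1)/(6·3)=-14240/14769, b=Δ1−h1·(2M1+M2)/6=-4870/1641
seg 2: a=4, c=M2/2=-6776/1641, d=(M3−M2)/(6·1)=1553/547, b=Δ2−h2·(2M2+M3)/6=-2806/1641
seg 3: a=1, c=M3/2=7201/1641, d=(M4−M3)/(6·1)=-3179/1641, b=Δ3−h3·(2M3+M4)/6=-2381/1641
seg 4: a=2, c=M4/2=-2336/1641, d=(M5−M4)/(6·3)=2336/14769, b=Δ4−h4·(2M4+M5)/6=828/547
t_q=13/4 → seg 1, τ=9/4; S=-2+-4870/1641·τ+2488/547·τ²+-14240/14769·τ³=3683/1094

  seg 0: a=4 b=-12334/1641 c=0 d=2488/1641
  seg 1: a=-2 b=-4870/1641 c=2488/547 d=-14240/14769
  seg 2: a=4 b=-2806/1641 c=-6776/1641 d=1553/547
  seg 3: a=1 b=-2381/1641 c=7201/1641 d=-3179/1641
  seg 4: a=2 b=828/547 c=-2336/1641 d=2336/14769
S(13/4) = 3683/1094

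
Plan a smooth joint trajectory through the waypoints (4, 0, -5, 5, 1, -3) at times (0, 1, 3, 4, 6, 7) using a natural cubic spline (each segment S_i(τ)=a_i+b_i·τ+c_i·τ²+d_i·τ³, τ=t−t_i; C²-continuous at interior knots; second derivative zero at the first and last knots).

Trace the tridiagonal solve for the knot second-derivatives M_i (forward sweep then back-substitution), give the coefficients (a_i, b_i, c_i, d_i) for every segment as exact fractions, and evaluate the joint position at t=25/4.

  seg 0: a=4 b=-3295/988 c=0 d=-657/988
  seg 1: a=0 b=-2633/494 c=-1971/988 d=3369/1976
  seg 2: a=-5 b=1766/247 c=2034/247 d=-70/13
  seg 3: a=5 b=1844/247 c=-1956/247 d=787/494
  seg 4: a=1 b=-1258/247 c=405/247 d=-135/247
S(25/4) = -2835/15808

Δ: Δ0=-4, Δ1=-5/2, Δ2=10, Δ3=-2, Δ4=-4
row 1: diag=6, rhs=9; c'=1/3, d'=3/2
row 2: denom=6−2·1/3=16/3; d'=(75−2·3/2)/(16/3)=27/2
row 3: denom=6−1·3/16=93/16; d'=(-72−1·27/2)/(93/16)=-456/31
row 4: denom=6−2·32/93=494/93; d'=(-12−2·-456/31)/(494/93)=810/247
back: M4=810/247
back: M3=-456/31−32/93·810/247=-3912/247
back: M2=27/2−3/16·-3912/247=4068/247
back: M1=3/2−1/3·4068/247=-1971/494
M: M0=0, M1=-1971/494, M2=4068/247, M3=-3912/247, M4=810/247, M5=0
seg 0: a=4, c=M0/2=0, d=(M1−M0)/(6·1)=-657/988, b=Δ0−h0·(2M0+M1)/6=-3295/988
seg 1: a=0, c=M1/2=-1971/988, d=(M2−M1)/(6·2)=3369/1976, b=Δ1−h1·(2M1+M2)/6=-2633/494
seg 2: a=-5, c=M2/2=2034/247, d=(M3−M2)/(6·1)=-70/13, b=Δ2−h2·(2M2+M3)/6=1766/247
seg 3: a=5, c=M3/2=-1956/247, d=(M4−M3)/(6·2)=787/494, b=Δ3−h3·(2M3+M4)/6=1844/247
seg 4: a=1, c=M4/2=405/247, d=(M5−M4)/(6·1)=-135/247, b=Δ4−h4·(2M4+M5)/6=-1258/247
t_q=25/4 → seg 4, τ=1/4; S=1+-1258/247·τ+405/247·τ²+-135/247·τ³=-2835/15808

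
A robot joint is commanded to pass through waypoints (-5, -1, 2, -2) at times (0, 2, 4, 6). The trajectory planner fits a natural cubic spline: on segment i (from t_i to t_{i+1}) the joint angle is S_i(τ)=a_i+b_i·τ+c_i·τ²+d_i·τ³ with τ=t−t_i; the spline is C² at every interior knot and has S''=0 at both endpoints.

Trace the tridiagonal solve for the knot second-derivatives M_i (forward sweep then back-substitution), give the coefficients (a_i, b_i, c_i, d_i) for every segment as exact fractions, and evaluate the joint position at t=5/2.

  seg 0: a=-5 b=19/10 c=0 d=1/40
  seg 1: a=-1 b=11/5 c=3/20 d=-1/4
  seg 2: a=2 b=-1/5 c=-27/20 d=9/40
S(5/2) = 17/160

Δ: Δ0=2, Δ1=3/2, Δ2=-2
row 1: diag=8, rhs=-3; c'=1/4, d'=-3/8
row 2: denom=8−2·1/4=15/2; d'=(-21−2·-3/8)/(15/2)=-27/10
back: M2=-27/10
back: M1=-3/8−1/4·-27/10=3/10
M: M0=0, M1=3/10, M2=-27/10, M3=0
seg 0: a=-5, c=M0/2=0, d=(M1−M0)/(6·2)=1/40, b=Δ0−h0·(2M0+M1)/6=19/10
seg 1: a=-1, c=M1/2=3/20, d=(M2−M1)/(6·2)=-1/4, b=Δ1−h1·(2M1+M2)/6=11/5
seg 2: a=2, c=M2/2=-27/20, d=(M3−M2)/(6·2)=9/40, b=Δ2−h2·(2M2+M3)/6=-1/5
t_q=5/2 → seg 1, τ=1/2; S=-1+11/5·τ+3/20·τ²+-1/4·τ³=17/160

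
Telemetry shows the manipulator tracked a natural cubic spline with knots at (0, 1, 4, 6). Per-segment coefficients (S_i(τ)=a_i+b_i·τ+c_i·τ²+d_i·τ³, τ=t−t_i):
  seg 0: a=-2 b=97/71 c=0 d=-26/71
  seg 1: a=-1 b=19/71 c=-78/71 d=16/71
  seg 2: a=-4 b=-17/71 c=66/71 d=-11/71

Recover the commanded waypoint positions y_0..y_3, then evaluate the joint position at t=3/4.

y_0=-2 y_1=-1 y_2=-4 y_3=-2
S(3/4) = -2567/2272

y_0 = S_0(0) = a_0 = -2
y_1 = S_1(0) = a_1 = -1
y_2 = S_2(0) = a_2 = -4
y_3 = S_2(2) = -2
t_q=3/4 is in segment 0 (τ=3/4); S_0(τ)=-2567/2272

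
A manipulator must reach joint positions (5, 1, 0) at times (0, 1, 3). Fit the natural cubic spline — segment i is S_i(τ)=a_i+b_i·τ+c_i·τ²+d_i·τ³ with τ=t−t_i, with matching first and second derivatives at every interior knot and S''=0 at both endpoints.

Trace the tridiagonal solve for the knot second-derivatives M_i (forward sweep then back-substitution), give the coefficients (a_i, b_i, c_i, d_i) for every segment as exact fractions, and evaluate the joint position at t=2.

Δ: Δ0=-4, Δ1=-1/2
row 1: diag=6, rhs=21; c'=1/3, d'=7/2
back: M1=7/2
M: M0=0, M1=7/2, M2=0
seg 0: a=5, c=M0/2=0, d=(M1−M0)/(6·1)=7/12, b=Δ0−h0·(2M0+M1)/6=-55/12
seg 1: a=1, c=M1/2=7/4, d=(M2−M1)/(6·2)=-7/24, b=Δ1−h1·(2M1+M2)/6=-17/6
t_q=2 → seg 1, τ=1; S=1+-17/6·τ+7/4·τ²+-7/24·τ³=-3/8

  seg 0: a=5 b=-55/12 c=0 d=7/12
  seg 1: a=1 b=-17/6 c=7/4 d=-7/24
S(2) = -3/8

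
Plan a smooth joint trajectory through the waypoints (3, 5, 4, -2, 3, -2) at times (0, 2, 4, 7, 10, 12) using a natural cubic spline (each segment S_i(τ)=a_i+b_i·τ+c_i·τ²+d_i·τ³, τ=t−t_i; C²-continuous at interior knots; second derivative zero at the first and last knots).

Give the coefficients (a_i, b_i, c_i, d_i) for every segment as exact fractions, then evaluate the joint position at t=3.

  seg 0: a=3 b=2380/1929 c=0 d=-451/7716
  seg 1: a=5 b=1027/1929 c=-451/1286 d=-1277/15432
  seg 2: a=4 b=-7189/3858 c=-2179/2572 d=18557/69444
  seg 3: a=-2 b=2071/7716 c=3005/1929 d=-25271/69444
  seg 4: a=3 b=-811/3858 c=-4417/2572 d=4417/15432
S(3) = 26229/5144

Δ: Δ0=1, Δ1=-1/2, Δ2=-2, Δ3=5/3, Δ4=-5/2
row 1: diag=8, rhs=-9; c'=1/4, d'=-9/8
row 2: denom=10−2·1/4=19/2; d'=(-9−2·-9/8)/(19/2)=-27/38
row 3: denom=12−3·6/19=210/19; d'=(22−3·-27/38)/(210/19)=131/60
row 4: denom=10−3·19/70=643/70; d'=(-25−3·131/60)/(643/70)=-4417/1286
back: M4=-4417/1286
back: M3=131/60−19/70·-4417/1286=6010/1929
back: M2=-27/38−6/19·6010/1929=-2179/1286
back: M1=-9/8−1/4·-2179/1286=-451/643
M: M0=0, M1=-451/643, M2=-2179/1286, M3=6010/1929, M4=-4417/1286, M5=0
seg 0: a=3, c=M0/2=0, d=(M1−M0)/(6·2)=-451/7716, b=Δ0−h0·(2M0+M1)/6=2380/1929
seg 1: a=5, c=M1/2=-451/1286, d=(M2−M1)/(6·2)=-1277/15432, b=Δ1−h1·(2M1+M2)/6=1027/1929
seg 2: a=4, c=M2/2=-2179/2572, d=(M3−M2)/(6·3)=18557/69444, b=Δ2−h2·(2M2+M3)/6=-7189/3858
seg 3: a=-2, c=M3/2=3005/1929, d=(M4−M3)/(6·3)=-25271/69444, b=Δ3−h3·(2M3+M4)/6=2071/7716
seg 4: a=3, c=M4/2=-4417/2572, d=(M5−M4)/(6·2)=4417/15432, b=Δ4−h4·(2M4+M5)/6=-811/3858
t_q=3 → seg 1, τ=1; S=5+1027/1929·τ+-451/1286·τ²+-1277/15432·τ³=26229/5144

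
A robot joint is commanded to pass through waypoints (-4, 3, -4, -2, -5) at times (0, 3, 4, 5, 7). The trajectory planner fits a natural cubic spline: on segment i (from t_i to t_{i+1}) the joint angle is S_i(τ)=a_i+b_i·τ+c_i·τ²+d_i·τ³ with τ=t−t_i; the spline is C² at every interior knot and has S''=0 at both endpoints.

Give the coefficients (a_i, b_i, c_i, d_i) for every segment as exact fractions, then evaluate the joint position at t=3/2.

  seg 0: a=-4 b=7391/1068 c=0 d=-1633/3204
  seg 1: a=3 b=-3653/534 c=-1633/356 d=4729/1068
  seg 2: a=-4 b=-2917/1068 c=774/89 d=-4235/1068
  seg 3: a=-2 b=1477/534 c=-1139/356 d=1139/2136
S(3/2) = 13273/2848

Δ: Δ0=7/3, Δ1=-7, Δ2=2, Δ3=-3/2
row 1: diag=8, rhs=-56; c'=1/8, d'=-7
row 2: denom=4−1·1/8=31/8; d'=(54−1·-7)/(31/8)=488/31
row 3: denom=6−1·8/31=178/31; d'=(-21−1·488/31)/(178/31)=-1139/178
back: M3=-1139/178
back: M2=488/31−8/31·-1139/178=1548/89
back: M1=-7−1/8·1548/89=-1633/178
M: M0=0, M1=-1633/178, M2=1548/89, M3=-1139/178, M4=0
seg 0: a=-4, c=M0/2=0, d=(M1−M0)/(6·3)=-1633/3204, b=Δ0−h0·(2M0+M1)/6=7391/1068
seg 1: a=3, c=M1/2=-1633/356, d=(M2−M1)/(6·1)=4729/1068, b=Δ1−h1·(2M1+M2)/6=-3653/534
seg 2: a=-4, c=M2/2=774/89, d=(M3−M2)/(6·1)=-4235/1068, b=Δ2−h2·(2M2+M3)/6=-2917/1068
seg 3: a=-2, c=M3/2=-1139/356, d=(M4−M3)/(6·2)=1139/2136, b=Δ3−h3·(2M3+M4)/6=1477/534
t_q=3/2 → seg 0, τ=3/2; S=-4+7391/1068·τ+0·τ²+-1633/3204·τ³=13273/2848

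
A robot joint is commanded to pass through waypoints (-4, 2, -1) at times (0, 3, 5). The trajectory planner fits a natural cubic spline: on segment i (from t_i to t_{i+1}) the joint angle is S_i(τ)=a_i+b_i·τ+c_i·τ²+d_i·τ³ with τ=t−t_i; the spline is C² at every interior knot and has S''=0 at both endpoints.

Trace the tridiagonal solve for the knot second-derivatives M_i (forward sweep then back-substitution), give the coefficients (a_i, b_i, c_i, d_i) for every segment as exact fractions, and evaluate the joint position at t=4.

Δ: Δ0=2, Δ1=-3/2
row 1: diag=10, rhs=-21; c'=1/5, d'=-21/10
back: M1=-21/10
M: M0=0, M1=-21/10, M2=0
seg 0: a=-4, c=M0/2=0, d=(M1−M0)/(6·3)=-7/60, b=Δ0−h0·(2M0+M1)/6=61/20
seg 1: a=2, c=M1/2=-21/20, d=(M2−M1)/(6·2)=7/40, b=Δ1−h1·(2M1+M2)/6=-1/10
t_q=4 → seg 1, τ=1; S=2+-1/10·τ+-21/20·τ²+7/40·τ³=41/40

  seg 0: a=-4 b=61/20 c=0 d=-7/60
  seg 1: a=2 b=-1/10 c=-21/20 d=7/40
S(4) = 41/40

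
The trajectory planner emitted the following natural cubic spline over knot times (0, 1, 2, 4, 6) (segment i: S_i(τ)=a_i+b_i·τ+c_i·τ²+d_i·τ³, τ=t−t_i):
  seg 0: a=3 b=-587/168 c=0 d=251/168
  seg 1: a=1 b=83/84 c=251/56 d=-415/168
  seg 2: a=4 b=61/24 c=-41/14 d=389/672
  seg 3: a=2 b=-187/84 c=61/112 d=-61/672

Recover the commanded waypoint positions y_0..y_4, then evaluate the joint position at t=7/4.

y_0=3 y_1=1 y_2=4 y_3=2 y_4=-1
S(7/4) = 11541/3584

y_0 = S_0(0) = a_0 = 3
y_1 = S_1(0) = a_1 = 1
y_2 = S_2(0) = a_2 = 4
y_3 = S_3(0) = a_3 = 2
y_4 = S_3(2) = -1
t_q=7/4 is in segment 1 (τ=3/4); S_1(τ)=11541/3584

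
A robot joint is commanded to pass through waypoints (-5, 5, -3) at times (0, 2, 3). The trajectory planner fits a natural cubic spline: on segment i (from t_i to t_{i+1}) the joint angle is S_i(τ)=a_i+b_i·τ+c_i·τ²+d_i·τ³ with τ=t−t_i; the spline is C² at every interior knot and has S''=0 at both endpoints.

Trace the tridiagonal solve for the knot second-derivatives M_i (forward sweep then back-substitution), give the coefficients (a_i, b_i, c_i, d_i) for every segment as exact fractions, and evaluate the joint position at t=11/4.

  seg 0: a=-5 b=28/3 c=0 d=-13/12
  seg 1: a=5 b=-11/3 c=-13/2 d=13/6
S(11/4) = -63/128

Δ: Δ0=5, Δ1=-8
row 1: diag=6, rhs=-78; c'=1/6, d'=-13
back: M1=-13
M: M0=0, M1=-13, M2=0
seg 0: a=-5, c=M0/2=0, d=(M1−M0)/(6·2)=-13/12, b=Δ0−h0·(2M0+M1)/6=28/3
seg 1: a=5, c=M1/2=-13/2, d=(M2−M1)/(6·1)=13/6, b=Δ1−h1·(2M1+M2)/6=-11/3
t_q=11/4 → seg 1, τ=3/4; S=5+-11/3·τ+-13/2·τ²+13/6·τ³=-63/128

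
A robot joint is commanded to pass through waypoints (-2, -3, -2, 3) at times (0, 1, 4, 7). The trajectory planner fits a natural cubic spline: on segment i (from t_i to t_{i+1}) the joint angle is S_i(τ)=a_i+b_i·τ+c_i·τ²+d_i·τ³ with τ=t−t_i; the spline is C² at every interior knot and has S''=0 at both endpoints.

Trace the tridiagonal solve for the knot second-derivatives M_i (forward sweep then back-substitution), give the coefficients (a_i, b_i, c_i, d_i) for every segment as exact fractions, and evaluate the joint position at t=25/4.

  seg 0: a=-2 b=-33/29 c=0 d=4/29
  seg 1: a=-3 b=-21/29 c=12/29 d=-16/783
  seg 2: a=-2 b=35/29 c=20/87 d=-20/783
S(25/4) = 737/464

Δ: Δ0=-1, Δ1=1/3, Δ2=5/3
row 1: diag=8, rhs=8; c'=3/8, d'=1
row 2: denom=12−3·3/8=87/8; d'=(8−3·1)/(87/8)=40/87
back: M2=40/87
back: M1=1−3/8·40/87=24/29
M: M0=0, M1=24/29, M2=40/87, M3=0
seg 0: a=-2, c=M0/2=0, d=(M1−M0)/(6·1)=4/29, b=Δ0−h0·(2M0+M1)/6=-33/29
seg 1: a=-3, c=M1/2=12/29, d=(M2−M1)/(6·3)=-16/783, b=Δ1−h1·(2M1+M2)/6=-21/29
seg 2: a=-2, c=M2/2=20/87, d=(M3−M2)/(6·3)=-20/783, b=Δ2−h2·(2M2+M3)/6=35/29
t_q=25/4 → seg 2, τ=9/4; S=-2+35/29·τ+20/87·τ²+-20/783·τ³=737/464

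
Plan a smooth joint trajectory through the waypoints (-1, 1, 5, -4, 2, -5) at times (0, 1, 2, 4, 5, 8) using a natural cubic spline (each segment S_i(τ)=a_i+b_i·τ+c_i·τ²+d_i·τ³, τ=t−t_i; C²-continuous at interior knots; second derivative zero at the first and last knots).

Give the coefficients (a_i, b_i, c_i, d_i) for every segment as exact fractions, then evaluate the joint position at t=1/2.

Δ: Δ0=2, Δ1=4, Δ2=-9/2, Δ3=6, Δ4=-7/3
row 1: diag=4, rhs=12; c'=1/4, d'=3
row 2: denom=6−1·1/4=23/4; d'=(-51−1·3)/(23/4)=-216/23
row 3: denom=6−2·8/23=122/23; d'=(63−2·-216/23)/(122/23)=1881/122
row 4: denom=8−1·23/122=953/122; d'=(-50−1·1881/122)/(953/122)=-7981/953
back: M4=-7981/953
back: M3=1881/122−23/122·-7981/953=16198/953
back: M2=-216/23−8/23·16198/953=-14584/953
back: M1=3−1/4·-14584/953=6505/953
M: M0=0, M1=6505/953, M2=-14584/953, M3=16198/953, M4=-7981/953, M5=0
seg 0: a=-1, c=M0/2=0, d=(M1−M0)/(6·1)=6505/5718, b=Δ0−h0·(2M0+M1)/6=4931/5718
seg 1: a=1, c=M1/2=6505/1906, d=(M2−M1)/(6·1)=-21089/5718, b=Δ1−h1·(2M1+M2)/6=12223/2859
seg 2: a=5, c=M2/2=-7292/953, d=(M3−M2)/(6·2)=15391/5718, b=Δ2−h2·(2M2+M3)/6=209/5718
seg 3: a=-4, c=M3/2=8099/953, d=(M4−M3)/(6·1)=-24179/5718, b=Δ3−h3·(2M3+M4)/6=9893/5718
seg 4: a=2, c=M4/2=-7981/1906, d=(M5−M4)/(6·3)=7981/17154, b=Δ4−h4·(2M4+M5)/6=17272/2859
t_q=1/2 → seg 0, τ=1/2; S=-1+4931/5718·τ+0·τ²+6505/5718·τ³=-6505/15248

  seg 0: a=-1 b=4931/5718 c=0 d=6505/5718
  seg 1: a=1 b=12223/2859 c=6505/1906 d=-21089/5718
  seg 2: a=5 b=209/5718 c=-7292/953 d=15391/5718
  seg 3: a=-4 b=9893/5718 c=8099/953 d=-24179/5718
  seg 4: a=2 b=17272/2859 c=-7981/1906 d=7981/17154
S(1/2) = -6505/15248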